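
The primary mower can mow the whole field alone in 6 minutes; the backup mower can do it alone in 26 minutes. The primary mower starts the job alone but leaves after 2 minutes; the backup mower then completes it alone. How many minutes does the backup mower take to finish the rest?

In 2 minutes the primary mower does 2/6 = 1/3 of the job, leaving 2/3.
The backup mower works at 1/26 per minute, so finishing takes 2/3 ÷ 1/26 = 52/3 minutes.

52/3 minutes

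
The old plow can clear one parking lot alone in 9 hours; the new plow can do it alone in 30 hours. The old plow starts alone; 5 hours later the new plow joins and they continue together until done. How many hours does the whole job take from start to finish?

In 5 hours the old plow does 5/9 of the job, leaving 4/9.
The old plow and the new plow together work at 13/90 per hour, so finishing takes 4/9 ÷ 13/90 = 40/13 hours.
Total time = 5 + 40/13 = 105/13 hours.

105/13 hours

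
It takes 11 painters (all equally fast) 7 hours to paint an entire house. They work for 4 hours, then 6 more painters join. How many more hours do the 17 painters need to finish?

One painter does 1/77 of the job per hour.
After 4 hours with 11 painters, 4/7 is done (3/7 left).
With 17 painters the rate is 17/77, so the rest takes 3/7 ÷ 17/77 = 33/17 hours.

33/17 hours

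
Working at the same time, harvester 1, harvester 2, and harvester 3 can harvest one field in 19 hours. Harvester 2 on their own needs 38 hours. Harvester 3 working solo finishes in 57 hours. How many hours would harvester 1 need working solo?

114 hours

Combined rate is 1/19 per hour.
Known contribution: 1/38 + 1/57 = (3 + 2)/114 = 5/114 per hour.
So harvester 1's rate is 1/19 − 5/114 = 1/114, meaning 114 hours alone.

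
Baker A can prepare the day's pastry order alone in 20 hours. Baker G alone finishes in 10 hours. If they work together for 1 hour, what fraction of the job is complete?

Combined rate: 1/20 + 1/10 = (1 + 2)/20 = 3/20 per hour.
In 1 hour they complete 1·3/20 = 3/20 of the job.

3/20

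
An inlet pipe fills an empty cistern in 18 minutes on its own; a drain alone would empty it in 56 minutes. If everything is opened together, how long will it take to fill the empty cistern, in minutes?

504/19 minutes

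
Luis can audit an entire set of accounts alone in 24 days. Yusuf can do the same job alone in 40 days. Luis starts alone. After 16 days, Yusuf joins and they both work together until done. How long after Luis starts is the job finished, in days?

21 days

In the first 16 days Luis alone does 16/24 = 2/3 of the job, leaving 1/3.
Once everyone is working, combined rate: 1/24 + 1/40 = (5 + 3)/120 = 8/120 = 1/15 per day.
Remaining 1/3 at 1/15 per day takes 5 days.
Total from the start = 16 + 5 = 21 days.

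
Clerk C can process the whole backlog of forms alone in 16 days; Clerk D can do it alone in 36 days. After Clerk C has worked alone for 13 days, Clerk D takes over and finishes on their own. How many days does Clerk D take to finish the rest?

27/4 days

In 13 days Clerk C does 13/16 of the job, leaving 3/16.
Clerk D works at 1/36 per day, so finishing takes 3/16 ÷ 1/36 = 27/4 days.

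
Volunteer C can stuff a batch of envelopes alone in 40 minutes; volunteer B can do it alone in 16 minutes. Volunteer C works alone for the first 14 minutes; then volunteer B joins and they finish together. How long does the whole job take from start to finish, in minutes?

In 14 minutes volunteer C does 14/40 = 7/20 of the job, leaving 13/20.
Volunteer C and volunteer B together work at 7/80 per minute, so finishing takes 13/20 ÷ 7/80 = 52/7 minutes.
Total time = 14 + 52/7 = 150/7 minutes.

150/7 minutes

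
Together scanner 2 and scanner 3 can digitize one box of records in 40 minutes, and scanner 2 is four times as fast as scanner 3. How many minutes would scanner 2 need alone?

Let scanner 3's rate be r; then scanner 2's rate is 4r, so together (4 + 1)r = 5r = 1/40.
Thus r = 1/200 per minute.
Scanner 3 alone: 200 minutes; scanner 2 alone: 50 minutes.

50 minutes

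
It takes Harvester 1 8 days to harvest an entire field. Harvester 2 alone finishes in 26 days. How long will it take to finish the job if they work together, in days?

Combined rate: 1/8 + 1/26 = (13 + 4)/104 = 17/104 per day.
Time = 1 ÷ (17/104) = 104/17 days.

104/17 days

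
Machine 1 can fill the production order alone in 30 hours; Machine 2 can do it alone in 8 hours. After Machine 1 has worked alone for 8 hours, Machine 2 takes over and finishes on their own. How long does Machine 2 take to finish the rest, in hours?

88/15 hours

In 8 hours Machine 1 does 8/30 = 4/15 of the job, leaving 11/15.
Machine 2 works at 1/8 per hour, so finishing takes 11/15 ÷ 1/8 = 88/15 hours.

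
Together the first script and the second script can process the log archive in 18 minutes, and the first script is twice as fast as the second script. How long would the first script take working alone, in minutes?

27 minutes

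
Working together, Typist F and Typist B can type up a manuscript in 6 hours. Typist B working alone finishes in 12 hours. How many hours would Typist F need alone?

Combined rate is 1/6 per hour.
Known contribution: 1/12 per hour.
So Typist F's rate is 1/6 − 1/12 = 1/12, meaning 12 hours alone.

12 hours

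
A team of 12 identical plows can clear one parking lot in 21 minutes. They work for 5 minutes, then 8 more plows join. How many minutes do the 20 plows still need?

48/5 minutes

One plow does 1/252 of the job per minute.
After 5 minutes with 12 plows, 5/21 is done (16/21 left).
With 20 plows the rate is 20/252 = 5/63, so the rest takes 16/21 ÷ 5/63 = 48/5 minutes.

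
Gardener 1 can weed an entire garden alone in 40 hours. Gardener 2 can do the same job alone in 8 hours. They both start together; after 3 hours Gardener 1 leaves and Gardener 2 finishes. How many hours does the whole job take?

37/5 hours

In the first 3 hours the combined rate is 3/20, so 9/20 of the job is done, leaving 11/20.
After Gardener 1 leaves the rate is 1/8 per hour; the remaining 11/20 takes 22/5 hours.
Total = 3 + 22/5 = 37/5 hours.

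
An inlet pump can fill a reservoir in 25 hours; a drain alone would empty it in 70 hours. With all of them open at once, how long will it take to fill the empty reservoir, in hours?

Net rate = 1/25 − 1/70 = (14 − 5)/350 = 9/350 per hour.
Filling time = 1 ÷ (9/350) = 350/9 hours.

350/9 hours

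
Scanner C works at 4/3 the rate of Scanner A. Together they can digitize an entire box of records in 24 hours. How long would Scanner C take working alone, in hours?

42 hours

Let Scanner A's rate be r; then Scanner C's rate is (4/3)r, so together (4/3 + 1)r = (7/3)r = 1/24.
Thus r = 1/56 per hour.
Scanner A alone: 56 hours; Scanner C alone: 42 hours.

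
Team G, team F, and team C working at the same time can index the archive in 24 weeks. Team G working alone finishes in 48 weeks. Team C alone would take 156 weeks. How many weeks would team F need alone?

208/3 weeks

Combined rate is 1/24 per week.
Known contribution: 1/48 + 1/156 = (13 + 4)/624 = 17/624 per week.
So team F's rate is 1/24 − 17/624 = 3/208, meaning 208/3 weeks alone.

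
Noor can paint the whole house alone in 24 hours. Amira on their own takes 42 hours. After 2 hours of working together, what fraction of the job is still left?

Combined rate: 1/24 + 1/42 = (7 + 4)/168 = 11/168 per hour.
In 2 hours they complete 2·11/168 = 11/84 of the job.
So 73/84 remains.

73/84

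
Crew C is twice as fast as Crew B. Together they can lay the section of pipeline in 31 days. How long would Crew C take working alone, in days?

Let Crew B's rate be r; then Crew C's rate is 2r, so together (2 + 1)r = 3r = 1/31.
Thus r = 1/93 per day.
Crew B alone: 93 days; Crew C alone: 93/2 days.

93/2 days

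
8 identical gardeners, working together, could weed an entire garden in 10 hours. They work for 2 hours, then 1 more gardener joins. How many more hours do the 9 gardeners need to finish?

64/9 hours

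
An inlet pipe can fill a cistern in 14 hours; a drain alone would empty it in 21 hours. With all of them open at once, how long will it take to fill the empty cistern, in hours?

42 hours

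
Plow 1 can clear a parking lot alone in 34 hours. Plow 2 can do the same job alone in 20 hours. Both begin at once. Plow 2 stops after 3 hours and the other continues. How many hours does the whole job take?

289/10 hours

In the first 3 hours the combined rate is 27/340, so 81/340 of the job is done, leaving 259/340.
After Plow 2 leaves the rate is 1/34 per hour; the remaining 259/340 takes 259/10 hours.
Total = 3 + 259/10 = 289/10 hours.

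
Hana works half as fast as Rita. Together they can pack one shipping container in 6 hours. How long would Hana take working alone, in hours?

Let Rita's rate be r; then Hana's rate is (1/2)r, so together (1/2 + 1)r = (3/2)r = 1/6.
Thus r = 1/9 per hour.
Rita alone: 9 hours; Hana alone: 18 hours.

18 hours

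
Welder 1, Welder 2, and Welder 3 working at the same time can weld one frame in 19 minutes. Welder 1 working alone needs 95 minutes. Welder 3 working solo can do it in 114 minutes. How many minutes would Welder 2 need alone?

Combined rate is 1/19 per minute.
Known contribution: 1/95 + 1/114 = (6 + 5)/570 = 11/570 per minute.
So Welder 2's rate is 1/19 − 11/570 = 1/30, meaning 30 minutes alone.

30 minutes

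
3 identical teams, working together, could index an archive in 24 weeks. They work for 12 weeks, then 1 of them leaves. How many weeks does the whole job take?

30 weeks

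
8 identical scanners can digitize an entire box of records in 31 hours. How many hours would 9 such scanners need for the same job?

248/9 hours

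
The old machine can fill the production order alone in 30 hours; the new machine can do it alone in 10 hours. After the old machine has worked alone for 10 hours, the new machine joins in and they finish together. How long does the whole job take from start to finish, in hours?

In 10 hours the old machine does 10/30 = 1/3 of the job, leaving 2/3.
The old machine and the new machine together work at 2/15 per hour, so finishing takes 2/3 ÷ 2/15 = 5 hours.
Total time = 10 + 5 = 15 hours.

15 hours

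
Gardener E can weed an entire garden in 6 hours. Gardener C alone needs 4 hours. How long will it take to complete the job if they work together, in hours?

Combined rate: 1/6 + 1/4 = (2 + 3)/12 = 5/12 per hour.
Time = 1 ÷ (5/12) = 12/5 hours.

12/5 hours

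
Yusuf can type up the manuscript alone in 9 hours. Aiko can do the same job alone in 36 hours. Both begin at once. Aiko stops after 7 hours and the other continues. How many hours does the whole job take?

29/4 hours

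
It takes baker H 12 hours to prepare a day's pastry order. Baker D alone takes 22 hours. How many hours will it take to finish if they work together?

132/17 hours

Combined rate: 1/12 + 1/22 = (11 + 6)/132 = 17/132 per hour.
Time = 1 ÷ (17/132) = 132/17 hours.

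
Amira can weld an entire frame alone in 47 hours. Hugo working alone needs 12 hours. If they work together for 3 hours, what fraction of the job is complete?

Combined rate: 1/47 + 1/12 = (12 + 47)/564 = 59/564 per hour.
In 3 hours they complete 3·59/564 = 59/188 of the job.

59/188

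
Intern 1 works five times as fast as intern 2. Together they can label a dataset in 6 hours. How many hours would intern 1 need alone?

36/5 hours

Let intern 2's rate be r; then intern 1's rate is 5r, so together (5 + 1)r = 6r = 1/6.
Thus r = 1/36 per hour.
Intern 2 alone: 36 hours; intern 1 alone: 36/5 hours.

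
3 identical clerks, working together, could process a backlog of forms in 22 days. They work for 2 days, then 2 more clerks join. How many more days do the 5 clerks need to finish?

12 days

One clerk does 1/66 of the job per day.
After 2 days with 3 clerks, 1/11 is done (10/11 left).
With 5 clerks the rate is 5/66, so the rest takes 10/11 ÷ 5/66 = 12 days.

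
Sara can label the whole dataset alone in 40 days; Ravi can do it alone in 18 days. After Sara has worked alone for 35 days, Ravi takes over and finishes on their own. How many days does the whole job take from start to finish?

In 35 days Sara does 35/40 = 7/8 of the job, leaving 1/8.
Ravi works at 1/18 per day, so finishing takes 1/8 ÷ 1/18 = 9/4 days.
Total time = 35 + 9/4 = 149/4 days.

149/4 days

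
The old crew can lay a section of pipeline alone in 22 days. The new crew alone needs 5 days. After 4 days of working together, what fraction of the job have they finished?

54/55

Combined rate: 1/22 + 1/5 = (5 + 22)/110 = 27/110 per day.
In 4 days they complete 4·27/110 = 54/55 of the job.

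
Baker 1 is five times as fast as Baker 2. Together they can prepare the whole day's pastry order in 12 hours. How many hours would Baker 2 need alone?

72 hours

Let Baker 2's rate be r; then Baker 1's rate is 5r, so together (5 + 1)r = 6r = 1/12.
Thus r = 1/72 per hour.
Baker 2 alone: 72 hours; Baker 1 alone: 72/5 hours.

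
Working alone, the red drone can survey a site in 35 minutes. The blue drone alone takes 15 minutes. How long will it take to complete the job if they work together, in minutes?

21/2 minutes

With two workers the combined time is the product over the sum: 35·15/(35+15) = 525/50 = 21/2 minutes.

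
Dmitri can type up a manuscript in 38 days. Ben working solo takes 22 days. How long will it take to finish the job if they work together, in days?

209/15 days

Combined rate: 1/38 + 1/22 = (11 + 19)/418 = 30/418 = 15/209 per day.
Time = 1 ÷ (15/209) = 209/15 days.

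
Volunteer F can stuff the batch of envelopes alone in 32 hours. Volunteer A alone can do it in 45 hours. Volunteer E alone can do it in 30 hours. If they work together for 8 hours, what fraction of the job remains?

11/36

Combined rate: 1/32 + 1/45 + 1/30 = (45 + 32 + 48)/1440 = 125/1440 = 25/288 per hour.
In 8 hours they complete 8·25/288 = 25/36 of the job.
So 11/36 remains.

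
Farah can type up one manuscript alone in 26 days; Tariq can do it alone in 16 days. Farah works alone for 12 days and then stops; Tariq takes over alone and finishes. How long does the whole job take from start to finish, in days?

268/13 days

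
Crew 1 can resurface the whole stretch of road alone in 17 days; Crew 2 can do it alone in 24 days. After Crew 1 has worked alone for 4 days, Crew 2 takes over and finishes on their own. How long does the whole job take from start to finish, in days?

380/17 days

In 4 days Crew 1 does 4/17 of the job, leaving 13/17.
Crew 2 works at 1/24 per day, so finishing takes 13/17 ÷ 1/24 = 312/17 days.
Total time = 4 + 312/17 = 380/17 days.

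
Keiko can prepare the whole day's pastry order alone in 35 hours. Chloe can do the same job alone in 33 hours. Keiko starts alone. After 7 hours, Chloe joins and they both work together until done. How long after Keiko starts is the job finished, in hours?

350/17 hours

In the first 7 hours Keiko alone does 7/35 = 1/5 of the job, leaving 4/5.
Once everyone is working, combined rate: 1/35 + 1/33 = (33 + 35)/1155 = 68/1155 per hour.
Remaining 4/5 at 68/1155 per hour takes 231/17 hours.
Total from the start = 7 + 231/17 = 350/17 hours.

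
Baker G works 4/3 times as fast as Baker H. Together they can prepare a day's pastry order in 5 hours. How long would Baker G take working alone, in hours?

Let Baker H's rate be r; then Baker G's rate is (4/3)r, so together (4/3 + 1)r = (7/3)r = 1/5.
Thus r = 3/35 per hour.
Baker H alone: 35/3 hours; Baker G alone: 35/4 hours.

35/4 hours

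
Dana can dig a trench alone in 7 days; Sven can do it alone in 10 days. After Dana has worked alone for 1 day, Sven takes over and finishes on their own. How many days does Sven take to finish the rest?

60/7 days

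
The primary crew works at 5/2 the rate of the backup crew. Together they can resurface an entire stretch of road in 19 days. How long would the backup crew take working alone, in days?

133/2 days

Let the backup crew's rate be r; then the primary crew's rate is (5/2)r, so together (5/2 + 1)r = (7/2)r = 1/19.
Thus r = 2/133 per day.
The backup crew alone: 133/2 days; the primary crew alone: 133/5 days.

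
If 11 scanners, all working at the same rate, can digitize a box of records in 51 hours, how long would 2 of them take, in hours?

561/2 hours

Total work is 11·51 = 561 scanner-hours.
With 2 scanners: 561/2 hours.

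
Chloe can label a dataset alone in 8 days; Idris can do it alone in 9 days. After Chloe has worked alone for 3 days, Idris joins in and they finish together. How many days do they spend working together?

45/17 days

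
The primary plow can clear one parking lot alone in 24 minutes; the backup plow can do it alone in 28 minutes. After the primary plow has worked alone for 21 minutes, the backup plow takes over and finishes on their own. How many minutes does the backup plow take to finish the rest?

In 21 minutes the primary plow does 21/24 = 7/8 of the job, leaving 1/8.
The backup plow works at 1/28 per minute, so finishing takes 1/8 ÷ 1/28 = 7/2 minutes.

7/2 minutes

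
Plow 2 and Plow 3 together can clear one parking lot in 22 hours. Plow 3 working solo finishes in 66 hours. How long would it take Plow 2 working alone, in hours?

Combined rate is 1/22 per hour.
Known contribution: 1/66 per hour.
So Plow 2's rate is 1/22 − 1/66 = 1/33, meaning 33 hours alone.

33 hours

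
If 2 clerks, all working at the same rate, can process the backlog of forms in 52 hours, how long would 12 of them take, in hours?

Total work is 2·52 = 104 clerk-hours.
With 12 clerks: 104/12 = 26/3 hours.

26/3 hours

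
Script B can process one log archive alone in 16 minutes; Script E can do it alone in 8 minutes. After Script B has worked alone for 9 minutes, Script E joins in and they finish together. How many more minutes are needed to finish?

7/3 minutes

In 9 minutes Script B does 9/16 of the job, leaving 7/16.
Script B and Script E together work at 3/16 per minute, so finishing takes 7/16 ÷ 3/16 = 7/3 minutes.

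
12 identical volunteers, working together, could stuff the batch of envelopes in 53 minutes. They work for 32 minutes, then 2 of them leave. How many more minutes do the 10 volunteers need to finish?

126/5 minutes

One volunteer does 1/636 of the job per minute.
After 32 minutes with 12 volunteers, 32/53 is done (21/53 left).
With 10 volunteers the rate is 10/636 = 5/318, so the rest takes 21/53 ÷ 5/318 = 126/5 minutes.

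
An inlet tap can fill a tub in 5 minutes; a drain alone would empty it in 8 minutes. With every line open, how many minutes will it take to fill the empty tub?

40/3 minutes

Net rate = 1/5 − 1/8 = (8 − 5)/40 = 3/40 per minute.
Filling time = 1 ÷ (3/40) = 40/3 minutes.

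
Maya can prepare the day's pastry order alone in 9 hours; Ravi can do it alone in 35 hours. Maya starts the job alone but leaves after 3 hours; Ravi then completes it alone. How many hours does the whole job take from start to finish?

In 3 hours Maya does 3/9 = 1/3 of the job, leaving 2/3.
Ravi works at 1/35 per hour, so finishing takes 2/3 ÷ 1/35 = 70/3 hours.
Total time = 3 + 70/3 = 79/3 hours.

79/3 hours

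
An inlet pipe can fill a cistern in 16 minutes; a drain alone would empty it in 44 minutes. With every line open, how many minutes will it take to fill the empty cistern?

176/7 minutes

Net rate = 1/16 − 1/44 = (11 − 4)/176 = 7/176 per minute.
Filling time = 1 ÷ (7/176) = 176/7 minutes.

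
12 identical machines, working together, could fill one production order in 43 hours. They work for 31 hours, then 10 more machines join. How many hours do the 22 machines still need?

72/11 hours

One machine does 1/516 of the job per hour.
After 31 hours with 12 machines, 31/43 is done (12/43 left).
With 22 machines the rate is 22/516 = 11/258, so the rest takes 12/43 ÷ 11/258 = 72/11 hours.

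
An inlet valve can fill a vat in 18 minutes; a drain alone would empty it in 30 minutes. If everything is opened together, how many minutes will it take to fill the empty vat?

45 minutes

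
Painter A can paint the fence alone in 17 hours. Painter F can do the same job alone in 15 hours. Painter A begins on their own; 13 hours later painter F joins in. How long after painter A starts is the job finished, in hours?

119/8 hours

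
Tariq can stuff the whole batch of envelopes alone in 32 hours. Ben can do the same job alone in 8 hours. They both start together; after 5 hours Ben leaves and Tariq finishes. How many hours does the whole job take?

12 hours

In the first 5 hours the combined rate is 5/32, so 25/32 of the job is done, leaving 7/32.
After Ben leaves the rate is 1/32 per hour; the remaining 7/32 takes 7 hours.
Total = 5 + 7 = 12 hours.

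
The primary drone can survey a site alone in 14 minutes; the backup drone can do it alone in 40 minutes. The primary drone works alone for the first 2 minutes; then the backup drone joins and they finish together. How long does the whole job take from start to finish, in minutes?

In 2 minutes the primary drone does 2/14 = 1/7 of the job, leaving 6/7.
The primary drone and the backup drone together work at 27/280 per minute, so finishing takes 6/7 ÷ 27/280 = 80/9 minutes.
Total time = 2 + 80/9 = 98/9 minutes.

98/9 minutes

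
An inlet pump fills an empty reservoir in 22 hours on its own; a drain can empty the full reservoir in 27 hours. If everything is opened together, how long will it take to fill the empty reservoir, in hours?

Net rate = 1/22 − 1/27 = (27 − 22)/594 = 5/594 per hour.
Filling time = 1 ÷ (5/594) = 594/5 hours.

594/5 hours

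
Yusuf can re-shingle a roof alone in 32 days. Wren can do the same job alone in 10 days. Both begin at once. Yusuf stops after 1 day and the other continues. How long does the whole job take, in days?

155/16 days

In the first 1 day the combined rate is 21/160, so 21/160 of the job is done, leaving 139/160.
After Yusuf leaves the rate is 1/10 per day; the remaining 139/160 takes 139/16 days.
Total = 1 + 139/16 = 155/16 days.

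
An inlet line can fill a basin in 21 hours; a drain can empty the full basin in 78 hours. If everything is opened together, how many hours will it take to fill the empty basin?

546/19 hours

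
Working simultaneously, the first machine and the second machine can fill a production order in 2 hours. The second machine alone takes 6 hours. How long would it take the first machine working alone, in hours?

3 hours

Combined rate is 1/2 per hour.
Known contribution: 1/6 per hour.
So the first machine's rate is 1/2 − 1/6 = 1/3, meaning 3 hours alone.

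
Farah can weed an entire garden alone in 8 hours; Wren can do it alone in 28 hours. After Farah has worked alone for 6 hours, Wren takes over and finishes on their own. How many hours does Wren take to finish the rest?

7 hours

In 6 hours Farah does 6/8 = 3/4 of the job, leaving 1/4.
Wren works at 1/28 per hour, so finishing takes 1/4 ÷ 1/28 = 7 hours.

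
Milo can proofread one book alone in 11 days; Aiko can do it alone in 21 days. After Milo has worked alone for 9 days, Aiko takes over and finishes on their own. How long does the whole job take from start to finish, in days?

In 9 days Milo does 9/11 of the job, leaving 2/11.
Aiko works at 1/21 per day, so finishing takes 2/11 ÷ 1/21 = 42/11 days.
Total time = 9 + 42/11 = 141/11 days.

141/11 days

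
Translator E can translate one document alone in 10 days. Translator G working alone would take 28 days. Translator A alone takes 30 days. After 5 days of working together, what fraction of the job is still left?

Combined rate: 1/10 + 1/28 + 1/30 = (42 + 15 + 14)/420 = 71/420 per day.
In 5 days they complete 5·71/420 = 71/84 of the job.
So 13/84 remains.

13/84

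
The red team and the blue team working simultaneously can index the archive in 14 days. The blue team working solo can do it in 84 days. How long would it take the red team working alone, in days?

84/5 days

Combined rate is 1/14 per day.
Known contribution: 1/84 per day.
So the red team's rate is 1/14 − 1/84 = 5/84, meaning 84/5 days alone.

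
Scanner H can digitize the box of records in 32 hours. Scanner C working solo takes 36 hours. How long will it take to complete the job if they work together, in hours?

Combined rate: 1/32 + 1/36 = (9 + 8)/288 = 17/288 per hour.
Time = 1 ÷ (17/288) = 288/17 hours.

288/17 hours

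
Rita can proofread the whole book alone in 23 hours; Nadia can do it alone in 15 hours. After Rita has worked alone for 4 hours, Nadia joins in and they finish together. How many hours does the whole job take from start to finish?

In 4 hours Rita does 4/23 of the job, leaving 19/23.
Rita and Nadia together work at 38/345 per hour, so finishing takes 19/23 ÷ 38/345 = 15/2 hours.
Total time = 4 + 15/2 = 23/2 hours.

23/2 hours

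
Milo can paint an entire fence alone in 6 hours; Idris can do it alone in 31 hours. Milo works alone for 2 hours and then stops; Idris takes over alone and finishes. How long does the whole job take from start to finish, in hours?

In 2 hours Milo does 2/6 = 1/3 of the job, leaving 2/3.
Idris works at 1/31 per hour, so finishing takes 2/3 ÷ 1/31 = 62/3 hours.
Total time = 2 + 62/3 = 68/3 hours.

68/3 hours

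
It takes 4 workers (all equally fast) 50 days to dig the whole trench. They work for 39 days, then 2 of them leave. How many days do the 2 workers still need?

22 days

One worker does 1/200 of the job per day.
After 39 days with 4 workers, 39/50 is done (11/50 left).
With 2 workers the rate is 2/200 = 1/100, so the rest takes 11/50 ÷ 1/100 = 22 days.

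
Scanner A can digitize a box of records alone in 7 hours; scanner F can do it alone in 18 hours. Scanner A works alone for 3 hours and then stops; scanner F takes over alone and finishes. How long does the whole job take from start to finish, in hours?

In 3 hours scanner A does 3/7 of the job, leaving 4/7.
Scanner F works at 1/18 per hour, so finishing takes 4/7 ÷ 1/18 = 72/7 hours.
Total time = 3 + 72/7 = 93/7 hours.

93/7 hours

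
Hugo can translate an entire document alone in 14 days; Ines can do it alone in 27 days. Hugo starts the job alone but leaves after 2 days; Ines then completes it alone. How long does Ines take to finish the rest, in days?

162/7 days

In 2 days Hugo does 2/14 = 1/7 of the job, leaving 6/7.
Ines works at 1/27 per day, so finishing takes 6/7 ÷ 1/27 = 162/7 days.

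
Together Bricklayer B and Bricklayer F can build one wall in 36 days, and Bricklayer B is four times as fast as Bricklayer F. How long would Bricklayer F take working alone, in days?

Let Bricklayer F's rate be r; then Bricklayer B's rate is 4r, so together (4 + 1)r = 5r = 1/36.
Thus r = 1/180 per day.
Bricklayer F alone: 180 days; Bricklayer B alone: 45 days.

180 days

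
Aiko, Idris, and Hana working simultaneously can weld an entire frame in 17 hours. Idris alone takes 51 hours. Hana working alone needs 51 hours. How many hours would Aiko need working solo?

51 hours

Combined rate is 1/17 per hour.
Known contribution: 1/51 + 1/51 = (1 + 1)/51 = 2/51 per hour.
So Aiko's rate is 1/17 − 2/51 = 1/51, meaning 51 hours alone.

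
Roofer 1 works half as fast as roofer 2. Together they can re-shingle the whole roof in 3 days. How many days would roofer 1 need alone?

9 days

Let roofer 2's rate be r; then roofer 1's rate is (1/2)r, so together (1/2 + 1)r = (3/2)r = 1/3.
Thus r = 2/9 per day.
Roofer 2 alone: 9/2 days; roofer 1 alone: 9 days.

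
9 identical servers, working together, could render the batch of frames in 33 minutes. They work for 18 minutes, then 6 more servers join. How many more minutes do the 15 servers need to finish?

One server does 1/297 of the job per minute.
After 18 minutes with 9 servers, 6/11 is done (5/11 left).
With 15 servers the rate is 15/297 = 5/99, so the rest takes 5/11 ÷ 5/99 = 9 minutes.

9 minutes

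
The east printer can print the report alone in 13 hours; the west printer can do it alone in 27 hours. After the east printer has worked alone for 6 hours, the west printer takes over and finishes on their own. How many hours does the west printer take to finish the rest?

189/13 hours

In 6 hours the east printer does 6/13 of the job, leaving 7/13.
The west printer works at 1/27 per hour, so finishing takes 7/13 ÷ 1/27 = 189/13 hours.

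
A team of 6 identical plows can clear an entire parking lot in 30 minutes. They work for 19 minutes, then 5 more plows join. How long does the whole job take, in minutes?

One plow does 1/180 of the job per minute.
After 19 minutes with 6 plows, 19/30 is done (11/30 left).
With 11 plows the rate is 11/180, so the rest takes 11/30 ÷ 11/180 = 6 minutes.
Total = 19 + 6 = 25 minutes.

25 minutes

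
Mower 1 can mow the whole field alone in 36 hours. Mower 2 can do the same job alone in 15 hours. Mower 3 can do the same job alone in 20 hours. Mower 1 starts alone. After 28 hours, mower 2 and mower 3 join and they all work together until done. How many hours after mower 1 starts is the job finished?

384/13 hours

In the first 28 hours mower 1 alone does 28/36 = 7/9 of the job, leaving 2/9.
Once everyone is working, combined rate: 1/36 + 1/15 + 1/20 = (5 + 12 + 9)/180 = 26/180 = 13/90 per hour.
Remaining 2/9 at 13/90 per hour takes 20/13 hours.
Total from the start = 28 + 20/13 = 384/13 hours.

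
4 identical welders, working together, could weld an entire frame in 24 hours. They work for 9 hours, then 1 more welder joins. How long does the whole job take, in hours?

One welder does 1/96 of the job per hour.
After 9 hours with 4 welders, 3/8 is done (5/8 left).
With 5 welders the rate is 5/96, so the rest takes 5/8 ÷ 5/96 = 12 hours.
Total = 9 + 12 = 21 hours.

21 hours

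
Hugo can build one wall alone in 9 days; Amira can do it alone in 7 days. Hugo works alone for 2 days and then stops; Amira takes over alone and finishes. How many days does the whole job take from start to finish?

67/9 days

In 2 days Hugo does 2/9 of the job, leaving 7/9.
Amira works at 1/7 per day, so finishing takes 7/9 ÷ 1/7 = 49/9 days.
Total time = 2 + 49/9 = 67/9 days.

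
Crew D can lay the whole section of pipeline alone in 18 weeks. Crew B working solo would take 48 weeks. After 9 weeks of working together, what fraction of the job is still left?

Combined rate: 1/18 + 1/48 = (8 + 3)/144 = 11/144 per week.
In 9 weeks they complete 9·11/144 = 11/16 of the job.
So 5/16 remains.

5/16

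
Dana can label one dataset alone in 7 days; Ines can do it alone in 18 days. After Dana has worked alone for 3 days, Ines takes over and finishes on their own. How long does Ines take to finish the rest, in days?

In 3 days Dana does 3/7 of the job, leaving 4/7.
Ines works at 1/18 per day, so finishing takes 4/7 ÷ 1/18 = 72/7 days.

72/7 days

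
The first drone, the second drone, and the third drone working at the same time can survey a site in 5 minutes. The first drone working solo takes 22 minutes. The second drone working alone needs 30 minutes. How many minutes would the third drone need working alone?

Combined rate is 1/5 per minute.
Known contribution: 1/22 + 1/30 = (15 + 11)/330 = 26/330 = 13/165 per minute.
So the third drone's rate is 1/5 − 13/165 = 4/33, meaning 33/4 minutes alone.

33/4 minutes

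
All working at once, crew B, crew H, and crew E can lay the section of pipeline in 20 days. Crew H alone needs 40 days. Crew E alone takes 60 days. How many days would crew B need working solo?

120 days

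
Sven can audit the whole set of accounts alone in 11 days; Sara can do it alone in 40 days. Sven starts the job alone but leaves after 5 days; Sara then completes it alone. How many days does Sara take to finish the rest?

In 5 days Sven does 5/11 of the job, leaving 6/11.
Sara works at 1/40 per day, so finishing takes 6/11 ÷ 1/40 = 240/11 days.

240/11 days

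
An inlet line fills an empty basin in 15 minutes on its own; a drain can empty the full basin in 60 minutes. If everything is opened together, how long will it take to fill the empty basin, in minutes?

20 minutes

Net rate = 1/15 − 1/60 = (4 − 1)/60 = 3/60 = 1/20 per minute.
Filling time = 1 ÷ (1/20) = 20 minutes.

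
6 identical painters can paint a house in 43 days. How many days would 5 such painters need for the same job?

258/5 days

Total work is 6·43 = 258 painter-days.
With 5 painters: 258/5 days.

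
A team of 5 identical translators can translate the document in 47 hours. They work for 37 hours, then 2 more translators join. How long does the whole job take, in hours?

309/7 hours

One translator does 1/235 of the job per hour.
After 37 hours with 5 translators, 37/47 is done (10/47 left).
With 7 translators the rate is 7/235, so the rest takes 10/47 ÷ 7/235 = 50/7 hours.
Total = 37 + 50/7 = 309/7 hours.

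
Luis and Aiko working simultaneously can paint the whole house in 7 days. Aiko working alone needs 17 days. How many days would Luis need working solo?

119/10 days

Combined rate is 1/7 per day.
Known contribution: 1/17 per day.
So Luis's rate is 1/7 − 1/17 = 10/119, meaning 119/10 days alone.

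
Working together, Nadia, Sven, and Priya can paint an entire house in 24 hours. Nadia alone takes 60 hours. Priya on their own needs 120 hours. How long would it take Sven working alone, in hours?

60 hours

Combined rate is 1/24 per hour.
Known contribution: 1/60 + 1/120 = (2 + 1)/120 = 3/120 = 1/40 per hour.
So Sven's rate is 1/24 − 1/40 = 1/60, meaning 60 hours alone.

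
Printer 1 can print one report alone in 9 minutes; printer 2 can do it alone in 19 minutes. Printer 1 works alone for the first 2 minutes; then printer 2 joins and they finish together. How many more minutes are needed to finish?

19/4 minutes

In 2 minutes printer 1 does 2/9 of the job, leaving 7/9.
Printer 1 and printer 2 together work at 28/171 per minute, so finishing takes 7/9 ÷ 28/171 = 19/4 minutes.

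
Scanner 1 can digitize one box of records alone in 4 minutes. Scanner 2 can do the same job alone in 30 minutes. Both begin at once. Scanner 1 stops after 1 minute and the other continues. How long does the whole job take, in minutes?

45/2 minutes

In the first 1 minute the combined rate is 17/60, so 17/60 of the job is done, leaving 43/60.
After scanner 1 leaves the rate is 1/30 per minute; the remaining 43/60 takes 43/2 minutes.
Total = 1 + 43/2 = 45/2 minutes.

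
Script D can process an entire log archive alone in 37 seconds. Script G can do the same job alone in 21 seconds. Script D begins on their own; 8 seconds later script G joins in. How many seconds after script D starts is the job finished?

In the first 8 seconds script D alone does 8/37 of the job, leaving 29/37.
Once everyone is working, combined rate: 1/37 + 1/21 = (21 + 37)/777 = 58/777 per second.
Remaining 29/37 at 58/777 per second takes 21/2 seconds.
Total from the start = 8 + 21/2 = 37/2 seconds.

37/2 seconds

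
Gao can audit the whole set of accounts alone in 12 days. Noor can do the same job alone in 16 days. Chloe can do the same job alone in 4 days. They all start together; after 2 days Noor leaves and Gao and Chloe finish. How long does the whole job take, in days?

In the first 2 days the combined rate is 19/48, so 19/24 of the job is done, leaving 5/24.
After Noor leaves the rate is 1/3 per day; the remaining 5/24 takes 5/8 days.
Total = 2 + 5/8 = 21/8 days.

21/8 days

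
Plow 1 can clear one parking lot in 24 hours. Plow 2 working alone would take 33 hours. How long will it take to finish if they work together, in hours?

264/19 hours

Combined rate: 1/24 + 1/33 = (11 + 8)/264 = 19/264 per hour.
Time = 1 ÷ (19/264) = 264/19 hours.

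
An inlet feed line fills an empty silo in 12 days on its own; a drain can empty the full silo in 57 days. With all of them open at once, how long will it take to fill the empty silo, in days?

Net rate = 1/12 − 1/57 = (19 − 4)/228 = 15/228 = 5/76 per day.
Filling time = 1 ÷ (5/76) = 76/5 days.

76/5 days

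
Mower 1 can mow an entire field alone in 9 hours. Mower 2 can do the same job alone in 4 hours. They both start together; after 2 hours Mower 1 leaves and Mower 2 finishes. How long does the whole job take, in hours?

28/9 hours

In the first 2 hours the combined rate is 13/36, so 13/18 of the job is done, leaving 5/18.
After Mower 1 leaves the rate is 1/4 per hour; the remaining 5/18 takes 10/9 hours.
Total = 2 + 10/9 = 28/9 hours.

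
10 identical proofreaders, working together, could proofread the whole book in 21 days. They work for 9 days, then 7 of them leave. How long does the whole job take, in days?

One proofreader does 1/210 of the job per day.
After 9 days with 10 proofreaders, 3/7 is done (4/7 left).
With 3 proofreaders the rate is 3/210 = 1/70, so the rest takes 4/7 ÷ 1/70 = 40 days.
Total = 9 + 40 = 49 days.

49 days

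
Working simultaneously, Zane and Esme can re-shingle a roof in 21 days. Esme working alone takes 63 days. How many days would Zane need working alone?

63/2 days

Combined rate is 1/21 per day.
Known contribution: 1/63 per day.
So Zane's rate is 1/21 − 1/63 = 2/63, meaning 63/2 days alone.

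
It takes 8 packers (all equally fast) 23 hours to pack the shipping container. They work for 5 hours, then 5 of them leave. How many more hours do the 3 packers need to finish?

48 hours

One packer does 1/184 of the job per hour.
After 5 hours with 8 packers, 5/23 is done (18/23 left).
With 3 packers the rate is 3/184, so the rest takes 18/23 ÷ 3/184 = 48 hours.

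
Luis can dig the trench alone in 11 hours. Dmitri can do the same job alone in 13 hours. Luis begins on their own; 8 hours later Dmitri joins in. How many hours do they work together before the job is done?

In the first 8 hours Luis alone does 8/11 of the job, leaving 3/11.
Once everyone is working, combined rate: 1/11 + 1/13 = (13 + 11)/143 = 24/143 per hour.
Remaining 3/11 at 24/143 per hour takes 13/8 hours.

13/8 hours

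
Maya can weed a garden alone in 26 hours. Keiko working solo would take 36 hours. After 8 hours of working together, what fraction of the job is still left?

55/117

Combined rate: 1/26 + 1/36 = (18 + 13)/468 = 31/468 per hour.
In 8 hours they complete 8·31/468 = 62/117 of the job.
So 55/117 remains.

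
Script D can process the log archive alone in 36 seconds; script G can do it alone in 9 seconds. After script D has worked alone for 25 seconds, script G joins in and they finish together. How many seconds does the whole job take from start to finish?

136/5 seconds

In 25 seconds script D does 25/36 of the job, leaving 11/36.
Script D and script G together work at 5/36 per second, so finishing takes 11/36 ÷ 5/36 = 11/5 seconds.
Total time = 25 + 11/5 = 136/5 seconds.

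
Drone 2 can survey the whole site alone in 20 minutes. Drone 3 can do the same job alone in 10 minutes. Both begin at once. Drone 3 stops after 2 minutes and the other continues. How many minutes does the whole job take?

16 minutes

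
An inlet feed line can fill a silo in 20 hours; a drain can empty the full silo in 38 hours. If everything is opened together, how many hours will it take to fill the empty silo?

Net rate = 1/20 − 1/38 = (19 − 10)/380 = 9/380 per hour.
Filling time = 1 ÷ (9/380) = 380/9 hours.

380/9 hours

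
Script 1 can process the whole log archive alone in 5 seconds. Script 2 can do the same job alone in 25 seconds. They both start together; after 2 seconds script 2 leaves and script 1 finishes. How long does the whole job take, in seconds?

In the first 2 seconds the combined rate is 6/25, so 12/25 of the job is done, leaving 13/25.
After script 2 leaves the rate is 1/5 per second; the remaining 13/25 takes 13/5 seconds.
Total = 2 + 13/5 = 23/5 seconds.

23/5 seconds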